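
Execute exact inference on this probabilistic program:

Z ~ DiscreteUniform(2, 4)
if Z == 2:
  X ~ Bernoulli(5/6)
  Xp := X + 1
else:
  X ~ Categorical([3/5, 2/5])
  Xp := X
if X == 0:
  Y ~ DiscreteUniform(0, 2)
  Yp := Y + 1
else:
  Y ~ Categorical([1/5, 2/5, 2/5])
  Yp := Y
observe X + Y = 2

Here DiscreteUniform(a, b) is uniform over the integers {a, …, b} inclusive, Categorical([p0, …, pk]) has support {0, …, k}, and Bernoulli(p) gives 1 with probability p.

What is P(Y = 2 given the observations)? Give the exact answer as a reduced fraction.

P(Y = 2 | obs) = 205/499

Enumerate traces; 6 have nonzero weight after conditioning:
  (Z=2, X=0, Y=2) weight 1/54
  (Z=2, X=1, Y=1) weight 1/9
  (Z=3, X=0, Y=2) weight 1/15
  (Z=3, X=1, Y=1) weight 4/75
  (Z=4, X=0, Y=2) weight 1/15
  (Z=4, X=1, Y=1) weight 4/75
Group by Y:
  weight(Y=1) = 49/225
  weight(Y=2) = 41/270
Total weight = 49/225 + 41/270 = 499/1350
P(Y=1 | obs) = 49/225 / 499/1350 = 294/499
P(Y=2 | obs) = 41/270 / 499/1350 = 205/499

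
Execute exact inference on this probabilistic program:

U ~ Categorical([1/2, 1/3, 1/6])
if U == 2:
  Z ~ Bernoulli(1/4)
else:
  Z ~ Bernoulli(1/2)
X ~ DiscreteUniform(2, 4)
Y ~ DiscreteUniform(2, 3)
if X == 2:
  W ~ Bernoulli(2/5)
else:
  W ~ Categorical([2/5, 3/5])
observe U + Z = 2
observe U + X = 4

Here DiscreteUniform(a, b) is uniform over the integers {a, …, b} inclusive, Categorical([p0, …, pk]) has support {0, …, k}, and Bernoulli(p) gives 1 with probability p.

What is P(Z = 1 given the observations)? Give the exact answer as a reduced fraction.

P(Z = 1 | obs) = 4/7

Enumerate traces; 8 have nonzero weight after conditioning:
  (U=1, Z=1, X=3, Y=2, W=0) weight 1/90
  (U=1, Z=1, X=3, Y=2, W=1) weight 1/60
  (U=1, Z=1, X=3, Y=3, W=0) weight 1/90
  (U=1, Z=1, X=3, Y=3, W=1) weight 1/60
  (U=2, Z=0, X=2, Y=2, W=0) weight 1/80
  (U=2, Z=0, X=2, Y=2, W=1) weight 1/120
  (U=2, Z=0, X=2, Y=3, W=0) weight 1/80
  (U=2, Z=0, X=2, Y=3, W=1) weight 1/120
Group by Z:
  weight(Z=0) = 1/24
  weight(Z=1) = 1/18
Total weight = 1/24 + 1/18 = 7/72
P(Z=0 | obs) = 1/24 / 7/72 = 3/7
P(Z=1 | obs) = 1/18 / 7/72 = 4/7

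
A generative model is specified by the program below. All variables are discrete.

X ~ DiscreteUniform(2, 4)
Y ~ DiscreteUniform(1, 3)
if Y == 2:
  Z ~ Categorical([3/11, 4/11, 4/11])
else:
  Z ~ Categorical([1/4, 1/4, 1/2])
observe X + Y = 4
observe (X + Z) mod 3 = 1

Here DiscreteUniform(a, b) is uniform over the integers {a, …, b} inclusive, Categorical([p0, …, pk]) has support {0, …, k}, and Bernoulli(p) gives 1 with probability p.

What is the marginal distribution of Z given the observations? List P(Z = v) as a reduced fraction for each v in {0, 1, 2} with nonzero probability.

Enumerate traces; 2 have nonzero weight after conditioning:
  (X=2, Y=2, Z=2) weight 4/99
  (X=3, Y=1, Z=1) weight 1/36
Group by Z:
  weight(Z=1) = 1/36
  weight(Z=2) = 4/99
Total weight = 1/36 + 4/99 = 3/44
P(Z=1 | obs) = 1/36 / 3/44 = 11/27
P(Z=2 | obs) = 4/99 / 3/44 = 16/27

P(Z=1) = 11/27, P(Z=2) = 16/27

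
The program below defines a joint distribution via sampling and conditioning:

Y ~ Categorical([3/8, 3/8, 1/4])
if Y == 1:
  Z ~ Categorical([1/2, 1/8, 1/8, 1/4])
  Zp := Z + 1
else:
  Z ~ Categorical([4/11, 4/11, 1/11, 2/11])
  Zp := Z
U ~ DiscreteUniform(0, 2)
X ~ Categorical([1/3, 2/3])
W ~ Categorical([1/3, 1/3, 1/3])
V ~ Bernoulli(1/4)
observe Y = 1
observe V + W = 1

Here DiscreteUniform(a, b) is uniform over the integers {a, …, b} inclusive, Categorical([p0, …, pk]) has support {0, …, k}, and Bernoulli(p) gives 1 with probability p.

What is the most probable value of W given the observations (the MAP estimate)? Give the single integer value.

argmax_v P(W = v | obs) = 1

Enumerate traces; 48 have nonzero weight after conditioning:
  (Y=1, Z=0, U=0, X=0, W=0, V=1) weight 1/576
  (Y=1, Z=0, U=0, X=0, W=1, V=0) weight 1/192
  (Y=1, Z=0, U=0, X=1, W=0, V=1) weight 1/288
  (Y=1, Z=0, U=0, X=1, W=1, V=0) weight 1/96
  (Y=1, Z=0, U=1, X=0, W=0, V=1) weight 1/576
  (Y=1, Z=0, U=1, X=0, W=1, V=0) weight 1/192
  (Y=1, Z=0, U=1, X=1, W=0, V=1) weight 1/288
  (Y=1, Z=0, U=1, X=1, W=1, V=0) weight 1/96
  … 40 more
Group by W:
  weight(W=0) = 1/32
  weight(W=1) = 3/32
Total weight = 1/32 + 3/32 = 1/8
P(W=0 | obs) = 1/32 / 1/8 = 1/4
P(W=1 | obs) = 3/32 / 1/8 = 3/4
argmax = 1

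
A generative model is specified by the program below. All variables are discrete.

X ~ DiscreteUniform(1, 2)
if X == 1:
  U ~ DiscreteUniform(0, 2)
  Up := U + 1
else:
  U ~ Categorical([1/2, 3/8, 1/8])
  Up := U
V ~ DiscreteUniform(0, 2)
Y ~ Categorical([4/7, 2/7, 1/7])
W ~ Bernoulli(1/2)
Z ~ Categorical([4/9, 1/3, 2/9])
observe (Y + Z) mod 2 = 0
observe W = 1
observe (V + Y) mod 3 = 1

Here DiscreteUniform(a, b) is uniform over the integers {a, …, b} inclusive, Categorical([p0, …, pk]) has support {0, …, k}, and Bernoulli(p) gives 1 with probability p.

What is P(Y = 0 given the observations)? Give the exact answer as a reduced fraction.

P(Y = 0 | obs) = 2/3

Enumerate traces; 30 have nonzero weight after conditioning:
  (X=1, U=0, V=0, Y=1, W=1, Z=1) weight 1/378
  (X=1, U=0, V=1, Y=0, W=1, Z=0) weight 4/567
  (X=1, U=0, V=1, Y=0, W=1, Z=2) weight 2/567
  (X=1, U=0, V=2, Y=2, W=1, Z=0) weight 1/567
  (X=1, U=0, V=2, Y=2, W=1, Z=2) weight 1/1134
  (X=1, U=1, V=0, Y=1, W=1, Z=1) weight 1/378
  (X=1, U=1, V=1, Y=0, W=1, Z=0) weight 4/567
  (X=1, U=1, V=1, Y=0, W=1, Z=2) weight 2/567
  … 22 more
Group by Y:
  weight(Y=0) = 4/63
  weight(Y=1) = 1/63
  weight(Y=2) = 1/63
Total weight = 4/63 + 1/63 + 1/63 = 2/21
P(Y=0 | obs) = 4/63 / 2/21 = 2/3
P(Y=1 | obs) = 1/63 / 2/21 = 1/6
P(Y=2 | obs) = 1/63 / 2/21 = 1/6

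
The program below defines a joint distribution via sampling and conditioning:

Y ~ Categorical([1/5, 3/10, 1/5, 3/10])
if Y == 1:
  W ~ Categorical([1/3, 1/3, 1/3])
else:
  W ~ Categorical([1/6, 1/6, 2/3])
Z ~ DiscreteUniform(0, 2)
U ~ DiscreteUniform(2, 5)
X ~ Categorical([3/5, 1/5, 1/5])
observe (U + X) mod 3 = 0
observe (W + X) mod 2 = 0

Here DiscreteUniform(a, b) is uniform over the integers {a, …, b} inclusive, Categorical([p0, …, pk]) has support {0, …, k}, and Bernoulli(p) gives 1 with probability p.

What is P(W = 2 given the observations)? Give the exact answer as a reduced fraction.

Enumerate traces; 72 have nonzero weight after conditioning:
  (Y=0, W=0, Z=0, U=3, X=0) weight 1/600
  (Y=0, W=0, Z=0, U=4, X=2) weight 1/1800
  (Y=0, W=0, Z=1, U=3, X=0) weight 1/600
  (Y=0, W=0, Z=1, U=4, X=2) weight 1/1800
  (Y=0, W=0, Z=2, U=3, X=0) weight 1/600
  (Y=0, W=0, Z=2, U=4, X=2) weight 1/1800
  (Y=0, W=1, Z=0, U=2, X=1) weight 1/1800
  (Y=0, W=1, Z=0, U=5, X=1) weight 1/1800
  (Y=0, W=2, Z=0, U=3, X=0) weight 1/150
  … 63 more
Group by W:
  weight(W=0) = 13/300
  weight(W=1) = 13/600
  weight(W=2) = 17/150
Total weight = 13/300 + 13/600 + 17/150 = 107/600
P(W=0 | obs) = 13/300 / 107/600 = 26/107
P(W=1 | obs) = 13/600 / 107/600 = 13/107
P(W=2 | obs) = 17/150 / 107/600 = 68/107

P(W = 2 | obs) = 68/107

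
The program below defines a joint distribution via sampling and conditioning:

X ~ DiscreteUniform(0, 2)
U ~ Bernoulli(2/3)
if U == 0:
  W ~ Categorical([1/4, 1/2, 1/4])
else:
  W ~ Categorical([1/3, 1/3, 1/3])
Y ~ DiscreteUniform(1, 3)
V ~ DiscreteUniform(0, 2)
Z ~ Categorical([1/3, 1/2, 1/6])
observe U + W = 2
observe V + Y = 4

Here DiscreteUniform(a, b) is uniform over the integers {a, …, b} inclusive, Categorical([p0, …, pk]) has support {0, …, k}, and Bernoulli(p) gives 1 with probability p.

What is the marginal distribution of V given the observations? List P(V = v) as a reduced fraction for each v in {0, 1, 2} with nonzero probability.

Enumerate traces; 36 have nonzero weight after conditioning:
  (X=0, U=0, W=2, Y=2, V=2, Z=0) weight 1/972
  (X=0, U=0, W=2, Y=2, V=2, Z=1) weight 1/648
  (X=0, U=0, W=2, Y=2, V=2, Z=2) weight 1/1944
  (X=0, U=0, W=2, Y=3, V=1, Z=0) weight 1/972
  (X=0, U=0, W=2, Y=3, V=1, Z=1) weight 1/648
  (X=0, U=0, W=2, Y=3, V=1, Z=2) weight 1/1944
  (X=0, U=1, W=1, Y=2, V=2, Z=0) weight 2/729
  (X=0, U=1, W=1, Y=2, V=2, Z=1) weight 1/243
  … 28 more
Group by V:
  weight(V=1) = 11/324
  weight(V=2) = 11/324
Total weight = 11/324 + 11/324 = 11/162
P(V=1 | obs) = 11/324 / 11/162 = 1/2
P(V=2 | obs) = 11/324 / 11/162 = 1/2

P(V=1) = 1/2, P(V=2) = 1/2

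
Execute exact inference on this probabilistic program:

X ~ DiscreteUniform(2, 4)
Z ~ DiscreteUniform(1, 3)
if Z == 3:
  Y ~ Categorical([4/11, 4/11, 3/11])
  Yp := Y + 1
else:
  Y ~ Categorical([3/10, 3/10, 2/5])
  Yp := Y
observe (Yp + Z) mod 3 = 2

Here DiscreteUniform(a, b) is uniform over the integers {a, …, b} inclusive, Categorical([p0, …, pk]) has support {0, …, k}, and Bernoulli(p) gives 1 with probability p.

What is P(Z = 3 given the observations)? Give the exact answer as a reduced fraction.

Enumerate traces; 9 have nonzero weight after conditioning:
  (X=2, Z=1, Y=1) weight 1/30
  (X=2, Z=2, Y=0) weight 1/30
  (X=2, Z=3, Y=1) weight 4/99
  (X=3, Z=1, Y=1) weight 1/30
  (X=3, Z=2, Y=0) weight 1/30
  (X=3, Z=3, Y=1) weight 4/99
  (X=4, Z=1, Y=1) weight 1/30
  (X=4, Z=2, Y=0) weight 1/30
  … 1 more
Group by Z:
  weight(Z=1) = 1/10
  weight(Z=2) = 1/10
  weight(Z=3) = 4/33
Total weight = 1/10 + 1/10 + 4/33 = 53/165
P(Z=1 | obs) = 1/10 / 53/165 = 33/106
P(Z=2 | obs) = 1/10 / 53/165 = 33/106
P(Z=3 | obs) = 4/33 / 53/165 = 20/53

P(Z = 3 | obs) = 20/53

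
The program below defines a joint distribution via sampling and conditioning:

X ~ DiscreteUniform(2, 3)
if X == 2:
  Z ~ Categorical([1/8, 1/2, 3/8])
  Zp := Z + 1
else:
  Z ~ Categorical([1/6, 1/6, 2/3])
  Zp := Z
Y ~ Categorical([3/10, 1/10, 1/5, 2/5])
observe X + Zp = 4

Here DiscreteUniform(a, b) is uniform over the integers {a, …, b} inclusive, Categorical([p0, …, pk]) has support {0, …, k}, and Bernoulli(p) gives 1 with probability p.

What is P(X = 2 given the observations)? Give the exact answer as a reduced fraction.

P(X = 2 | obs) = 3/4

Enumerate traces; 8 have nonzero weight after conditioning:
  (X=2, Z=1, Y=0) weight 3/40
  (X=2, Z=1, Y=1) weight 1/40
  (X=2, Z=1, Y=2) weight 1/20
  (X=2, Z=1, Y=3) weight 1/10
  (X=3, Z=1, Y=0) weight 1/40
  (X=3, Z=1, Y=1) weight 1/120
  (X=3, Z=1, Y=2) weight 1/60
  (X=3, Z=1, Y=3) weight 1/30
Group by X:
  weight(X=2) = 1/4
  weight(X=3) = 1/12
Total weight = 1/4 + 1/12 = 1/3
P(X=2 | obs) = 1/4 / 1/3 = 3/4
P(X=3 | obs) = 1/12 / 1/3 = 1/4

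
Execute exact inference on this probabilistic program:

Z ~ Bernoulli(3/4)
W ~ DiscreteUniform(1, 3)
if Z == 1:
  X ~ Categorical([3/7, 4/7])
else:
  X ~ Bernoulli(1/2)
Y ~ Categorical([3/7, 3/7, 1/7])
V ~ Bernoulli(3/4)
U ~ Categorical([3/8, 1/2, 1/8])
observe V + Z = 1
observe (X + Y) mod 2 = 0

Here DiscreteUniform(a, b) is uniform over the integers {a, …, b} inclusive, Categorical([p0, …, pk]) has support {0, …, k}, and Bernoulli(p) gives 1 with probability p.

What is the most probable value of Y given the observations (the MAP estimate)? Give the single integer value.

argmax_v P(Y = v | obs) = 1

Enumerate traces; 54 have nonzero weight after conditioning:
  (Z=0, W=1, X=0, Y=0, V=1, U=0) weight 9/1792
  (Z=0, W=1, X=0, Y=0, V=1, U=1) weight 3/448
  (Z=0, W=1, X=0, Y=0, V=1, U=2) weight 3/1792
  (Z=0, W=1, X=0, Y=2, V=1, U=0) weight 3/1792
  (Z=0, W=1, X=0, Y=2, V=1, U=1) weight 1/448
  (Z=0, W=1, X=0, Y=2, V=1, U=2) weight 1/1792
  (Z=0, W=1, X=1, Y=1, V=1, U=0) weight 9/1792
  (Z=0, W=1, X=1, Y=1, V=1, U=1) weight 3/448
  … 46 more
Group by Y:
  weight(Y=0) = 117/1568
  weight(Y=1) = 135/1568
  weight(Y=2) = 39/1568
Total weight = 117/1568 + 135/1568 + 39/1568 = 291/1568
P(Y=0 | obs) = 117/1568 / 291/1568 = 39/97
P(Y=1 | obs) = 135/1568 / 291/1568 = 45/97
P(Y=2 | obs) = 39/1568 / 291/1568 = 13/97
argmax = 1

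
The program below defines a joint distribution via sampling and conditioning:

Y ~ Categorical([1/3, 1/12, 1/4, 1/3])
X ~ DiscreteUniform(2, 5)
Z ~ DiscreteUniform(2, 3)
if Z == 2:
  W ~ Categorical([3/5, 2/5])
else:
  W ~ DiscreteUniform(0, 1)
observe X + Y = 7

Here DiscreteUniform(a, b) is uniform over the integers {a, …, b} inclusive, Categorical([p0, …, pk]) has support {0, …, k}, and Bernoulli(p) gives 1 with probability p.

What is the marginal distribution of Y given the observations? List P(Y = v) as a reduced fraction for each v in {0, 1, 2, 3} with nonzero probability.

P(Y=2) = 3/7, P(Y=3) = 4/7

Enumerate traces; 8 have nonzero weight after conditioning:
  (Y=2, X=5, Z=2, W=0) weight 3/160
  (Y=2, X=5, Z=2, W=1) weight 1/80
  (Y=2, X=5, Z=3, W=0) weight 1/64
  (Y=2, X=5, Z=3, W=1) weight 1/64
  (Y=3, X=4, Z=2, W=0) weight 1/40
  (Y=3, X=4, Z=2, W=1) weight 1/60
  (Y=3, X=4, Z=3, W=0) weight 1/48
  (Y=3, X=4, Z=3, W=1) weight 1/48
Group by Y:
  weight(Y=2) = 1/16
  weight(Y=3) = 1/12
Total weight = 1/16 + 1/12 = 7/48
P(Y=2 | obs) = 1/16 / 7/48 = 3/7
P(Y=3 | obs) = 1/12 / 7/48 = 4/7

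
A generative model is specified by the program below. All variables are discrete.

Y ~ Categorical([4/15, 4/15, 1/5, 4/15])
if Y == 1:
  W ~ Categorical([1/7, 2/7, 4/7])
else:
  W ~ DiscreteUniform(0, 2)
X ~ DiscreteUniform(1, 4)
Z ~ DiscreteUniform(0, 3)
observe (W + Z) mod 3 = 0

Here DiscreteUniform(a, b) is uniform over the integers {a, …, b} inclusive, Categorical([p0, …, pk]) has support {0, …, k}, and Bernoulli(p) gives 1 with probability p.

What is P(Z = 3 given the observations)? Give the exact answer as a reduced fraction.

Enumerate traces; 64 have nonzero weight after conditioning:
  (Y=0, W=0, X=1, Z=0) weight 1/180
  (Y=0, W=0, X=1, Z=3) weight 1/180
  (Y=0, W=0, X=2, Z=0) weight 1/180
  (Y=0, W=0, X=2, Z=3) weight 1/180
  (Y=0, W=0, X=3, Z=0) weight 1/180
  (Y=0, W=0, X=3, Z=3) weight 1/180
  (Y=0, W=0, X=4, Z=0) weight 1/180
  (Y=0, W=0, X=4, Z=3) weight 1/180
  (Y=0, W=1, X=1, Z=2) weight 1/180
  (Y=0, W=2, X=1, Z=1) weight 1/180
  … 54 more
Group by Z:
  weight(Z=0) = 89/1260
  weight(Z=1) = 25/252
  weight(Z=2) = 101/1260
  weight(Z=3) = 89/1260
Total weight = 89/1260 + 25/252 + 101/1260 + 89/1260 = 101/315
P(Z=0 | obs) = 89/1260 / 101/315 = 89/404
P(Z=1 | obs) = 25/252 / 101/315 = 125/404
P(Z=2 | obs) = 101/1260 / 101/315 = 1/4
P(Z=3 | obs) = 89/1260 / 101/315 = 89/404

P(Z = 3 | obs) = 89/404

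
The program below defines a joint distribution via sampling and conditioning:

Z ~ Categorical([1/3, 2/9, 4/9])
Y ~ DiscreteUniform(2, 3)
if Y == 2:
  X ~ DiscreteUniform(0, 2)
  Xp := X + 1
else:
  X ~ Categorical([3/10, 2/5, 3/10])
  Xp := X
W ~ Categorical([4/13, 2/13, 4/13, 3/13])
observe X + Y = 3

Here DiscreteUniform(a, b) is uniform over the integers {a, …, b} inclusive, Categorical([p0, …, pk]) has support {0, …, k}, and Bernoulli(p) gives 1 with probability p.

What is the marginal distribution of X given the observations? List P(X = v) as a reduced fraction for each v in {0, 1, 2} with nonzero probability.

Enumerate traces; 24 have nonzero weight after conditioning:
  (Z=0, Y=2, X=1, W=0) weight 2/117
  (Z=0, Y=2, X=1, W=1) weight 1/117
  (Z=0, Y=2, X=1, W=2) weight 2/117
  (Z=0, Y=2, X=1, W=3) weight 1/78
  (Z=0, Y=3, X=0, W=0) weight 1/65
  (Z=0, Y=3, X=0, W=1) weight 1/130
  (Z=0, Y=3, X=0, W=2) weight 1/65
  (Z=0, Y=3, X=0, W=3) weight 3/260
  … 16 more
Group by X:
  weight(X=0) = 3/20
  weight(X=1) = 1/6
Total weight = 3/20 + 1/6 = 19/60
P(X=0 | obs) = 3/20 / 19/60 = 9/19
P(X=1 | obs) = 1/6 / 19/60 = 10/19

P(X=0) = 9/19, P(X=1) = 10/19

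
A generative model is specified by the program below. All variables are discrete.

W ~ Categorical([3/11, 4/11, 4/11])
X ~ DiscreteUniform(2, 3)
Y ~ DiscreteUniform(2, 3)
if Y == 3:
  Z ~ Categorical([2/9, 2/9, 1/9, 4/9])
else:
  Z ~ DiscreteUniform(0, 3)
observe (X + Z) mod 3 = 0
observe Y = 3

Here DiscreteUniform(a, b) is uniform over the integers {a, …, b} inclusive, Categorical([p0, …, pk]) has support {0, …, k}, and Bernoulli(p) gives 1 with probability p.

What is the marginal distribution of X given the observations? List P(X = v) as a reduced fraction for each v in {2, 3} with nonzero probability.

P(X=2) = 1/4, P(X=3) = 3/4

Enumerate traces; 9 have nonzero weight after conditioning:
  (W=0, X=2, Y=3, Z=1) weight 1/66
  (W=0, X=3, Y=3, Z=0) weight 1/66
  (W=0, X=3, Y=3, Z=3) weight 1/33
  (W=1, X=2, Y=3, Z=1) weight 2/99
  (W=1, X=3, Y=3, Z=0) weight 2/99
  (W=1, X=3, Y=3, Z=3) weight 4/99
  (W=2, X=2, Y=3, Z=1) weight 2/99
  (W=2, X=3, Y=3, Z=0) weight 2/99
  … 1 more
Group by X:
  weight(X=2) = 1/18
  weight(X=3) = 1/6
Total weight = 1/18 + 1/6 = 2/9
P(X=2 | obs) = 1/18 / 2/9 = 1/4
P(X=3 | obs) = 1/6 / 2/9 = 3/4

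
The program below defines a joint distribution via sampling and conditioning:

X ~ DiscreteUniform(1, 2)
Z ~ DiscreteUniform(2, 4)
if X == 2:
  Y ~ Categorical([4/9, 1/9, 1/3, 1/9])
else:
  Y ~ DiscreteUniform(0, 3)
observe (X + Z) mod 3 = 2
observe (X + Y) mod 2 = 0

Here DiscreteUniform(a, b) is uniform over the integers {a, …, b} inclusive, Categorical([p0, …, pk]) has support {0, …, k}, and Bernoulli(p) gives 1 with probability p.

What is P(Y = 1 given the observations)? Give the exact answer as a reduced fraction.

Enumerate traces; 4 have nonzero weight after conditioning:
  (X=1, Z=4, Y=1) weight 1/24
  (X=1, Z=4, Y=3) weight 1/24
  (X=2, Z=3, Y=0) weight 2/27
  (X=2, Z=3, Y=2) weight 1/18
Group by Y:
  weight(Y=0) = 2/27
  weight(Y=1) = 1/24
  weight(Y=2) = 1/18
  weight(Y=3) = 1/24
Total weight = 2/27 + 1/24 + 1/18 + 1/24 = 23/108
P(Y=0 | obs) = 2/27 / 23/108 = 8/23
P(Y=1 | obs) = 1/24 / 23/108 = 9/46
P(Y=2 | obs) = 1/18 / 23/108 = 6/23
P(Y=3 | obs) = 1/24 / 23/108 = 9/46

P(Y = 1 | obs) = 9/46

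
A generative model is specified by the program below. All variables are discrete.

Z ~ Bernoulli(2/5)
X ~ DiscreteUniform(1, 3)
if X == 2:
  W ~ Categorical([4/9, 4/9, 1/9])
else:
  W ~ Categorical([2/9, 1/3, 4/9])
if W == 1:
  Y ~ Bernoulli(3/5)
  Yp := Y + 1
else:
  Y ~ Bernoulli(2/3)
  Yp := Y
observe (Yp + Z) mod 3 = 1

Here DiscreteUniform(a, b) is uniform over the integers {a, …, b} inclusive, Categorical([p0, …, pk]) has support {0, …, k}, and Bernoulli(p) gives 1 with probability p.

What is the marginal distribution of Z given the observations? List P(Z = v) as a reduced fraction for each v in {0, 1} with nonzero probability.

P(Z=0) = 69/86, P(Z=1) = 17/86

Enumerate traces; 15 have nonzero weight after conditioning:
  (Z=0, X=1, W=0, Y=1) weight 4/135
  (Z=0, X=1, W=1, Y=0) weight 2/75
  (Z=0, X=1, W=2, Y=1) weight 8/135
  (Z=0, X=2, W=0, Y=1) weight 8/135
  (Z=0, X=2, W=1, Y=0) weight 8/225
  (Z=0, X=2, W=2, Y=1) weight 2/135
  (Z=0, X=3, W=0, Y=1) weight 4/135
  (Z=0, X=3, W=1, Y=0) weight 2/75
  (Z=1, X=1, W=0, Y=0) weight 4/405
  … 6 more
Group by Z:
  weight(Z=0) = 46/135
  weight(Z=1) = 34/405
Total weight = 46/135 + 34/405 = 172/405
P(Z=0 | obs) = 46/135 / 172/405 = 69/86
P(Z=1 | obs) = 34/405 / 172/405 = 17/86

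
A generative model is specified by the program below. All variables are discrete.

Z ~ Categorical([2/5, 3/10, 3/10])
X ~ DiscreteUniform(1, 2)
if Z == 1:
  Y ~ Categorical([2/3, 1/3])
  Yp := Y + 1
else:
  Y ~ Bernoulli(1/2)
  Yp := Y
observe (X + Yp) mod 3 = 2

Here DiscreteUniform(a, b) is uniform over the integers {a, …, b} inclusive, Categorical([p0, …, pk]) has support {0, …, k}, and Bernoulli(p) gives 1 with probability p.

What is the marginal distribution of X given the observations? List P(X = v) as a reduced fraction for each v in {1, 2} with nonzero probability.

P(X=1) = 11/18, P(X=2) = 7/18

Enumerate traces; 5 have nonzero weight after conditioning:
  (Z=0, X=1, Y=1) weight 1/10
  (Z=0, X=2, Y=0) weight 1/10
  (Z=1, X=1, Y=0) weight 1/10
  (Z=2, X=1, Y=1) weight 3/40
  (Z=2, X=2, Y=0) weight 3/40
Group by X:
  weight(X=1) = 11/40
  weight(X=2) = 7/40
Total weight = 11/40 + 7/40 = 9/20
P(X=1 | obs) = 11/40 / 9/20 = 11/18
P(X=2 | obs) = 7/40 / 9/20 = 7/18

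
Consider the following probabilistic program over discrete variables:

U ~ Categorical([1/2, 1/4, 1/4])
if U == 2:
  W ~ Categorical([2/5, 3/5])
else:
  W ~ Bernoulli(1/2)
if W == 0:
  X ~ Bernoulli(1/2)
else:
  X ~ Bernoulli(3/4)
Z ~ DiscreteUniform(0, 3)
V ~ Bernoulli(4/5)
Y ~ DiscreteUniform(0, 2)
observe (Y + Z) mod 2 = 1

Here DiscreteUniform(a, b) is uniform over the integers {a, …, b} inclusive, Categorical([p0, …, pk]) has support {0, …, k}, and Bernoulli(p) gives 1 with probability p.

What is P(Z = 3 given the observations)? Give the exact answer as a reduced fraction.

Enumerate traces; 144 have nonzero weight after conditioning:
  (U=0, W=0, X=0, Z=0, V=0, Y=1) weight 1/480
  (U=0, W=0, X=0, Z=0, V=1, Y=1) weight 1/120
  (U=0, W=0, X=0, Z=1, V=0, Y=0) weight 1/480
  (U=0, W=0, X=0, Z=1, V=0, Y=2) weight 1/480
  (U=0, W=0, X=0, Z=1, V=1, Y=0) weight 1/120
  (U=0, W=0, X=0, Z=1, V=1, Y=2) weight 1/120
  (U=0, W=0, X=0, Z=2, V=0, Y=1) weight 1/480
  (U=0, W=0, X=0, Z=2, V=1, Y=1) weight 1/120
  (U=0, W=0, X=0, Z=3, V=0, Y=0) weight 1/480
  … 135 more
Group by Z:
  weight(Z=0) = 1/12
  weight(Z=1) = 1/6
  weight(Z=2) = 1/12
  weight(Z=3) = 1/6
Total weight = 1/12 + 1/6 + 1/12 + 1/6 = 1/2
P(Z=0 | obs) = 1/12 / 1/2 = 1/6
P(Z=1 | obs) = 1/6 / 1/2 = 1/3
P(Z=2 | obs) = 1/12 / 1/2 = 1/6
P(Z=3 | obs) = 1/6 / 1/2 = 1/3

P(Z = 3 | obs) = 1/3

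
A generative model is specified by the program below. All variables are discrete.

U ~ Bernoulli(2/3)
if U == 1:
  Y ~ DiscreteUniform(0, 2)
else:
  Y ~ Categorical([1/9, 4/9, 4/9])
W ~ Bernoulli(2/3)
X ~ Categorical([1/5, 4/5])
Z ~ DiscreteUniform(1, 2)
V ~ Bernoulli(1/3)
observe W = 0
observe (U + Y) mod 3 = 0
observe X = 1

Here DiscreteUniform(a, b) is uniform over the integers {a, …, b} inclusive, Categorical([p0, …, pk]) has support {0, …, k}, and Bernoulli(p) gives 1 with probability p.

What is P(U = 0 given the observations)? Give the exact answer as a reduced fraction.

P(U = 0 | obs) = 1/7

Enumerate traces; 8 have nonzero weight after conditioning:
  (U=0, Y=0, W=0, X=1, Z=1, V=0) weight 4/1215
  (U=0, Y=0, W=0, X=1, Z=1, V=1) weight 2/1215
  (U=0, Y=0, W=0, X=1, Z=2, V=0) weight 4/1215
  (U=0, Y=0, W=0, X=1, Z=2, V=1) weight 2/1215
  (U=1, Y=2, W=0, X=1, Z=1, V=0) weight 8/405
  (U=1, Y=2, W=0, X=1, Z=1, V=1) weight 4/405
  (U=1, Y=2, W=0, X=1, Z=2, V=0) weight 8/405
  (U=1, Y=2, W=0, X=1, Z=2, V=1) weight 4/405
Group by U:
  weight(U=0) = 4/405
  weight(U=1) = 8/135
Total weight = 4/405 + 8/135 = 28/405
P(U=0 | obs) = 4/405 / 28/405 = 1/7
P(U=1 | obs) = 8/135 / 28/405 = 6/7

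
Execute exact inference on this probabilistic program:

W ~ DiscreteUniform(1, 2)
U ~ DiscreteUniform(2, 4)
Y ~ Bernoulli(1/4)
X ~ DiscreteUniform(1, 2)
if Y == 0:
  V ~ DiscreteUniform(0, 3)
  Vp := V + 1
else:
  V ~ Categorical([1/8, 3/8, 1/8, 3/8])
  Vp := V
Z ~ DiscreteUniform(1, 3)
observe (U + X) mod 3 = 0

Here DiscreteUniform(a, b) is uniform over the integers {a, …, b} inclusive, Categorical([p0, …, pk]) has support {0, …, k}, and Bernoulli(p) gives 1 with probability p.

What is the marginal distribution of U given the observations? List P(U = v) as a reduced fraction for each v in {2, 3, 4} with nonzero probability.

P(U=2) = 1/2, P(U=4) = 1/2

Enumerate traces; 96 have nonzero weight after conditioning:
  (W=1, U=2, Y=0, X=1, V=0, Z=1) weight 1/192
  (W=1, U=2, Y=0, X=1, V=0, Z=2) weight 1/192
  (W=1, U=2, Y=0, X=1, V=0, Z=3) weight 1/192
  (W=1, U=2, Y=0, X=1, V=1, Z=1) weight 1/192
  (W=1, U=2, Y=0, X=1, V=1, Z=2) weight 1/192
  (W=1, U=2, Y=0, X=1, V=1, Z=3) weight 1/192
  (W=1, U=2, Y=0, X=1, V=2, Z=1) weight 1/192
  (W=1, U=2, Y=0, X=1, V=2, Z=2) weight 1/192
  (W=1, U=4, Y=0, X=2, V=0, Z=1) weight 1/192
  … 87 more
Group by U:
  weight(U=2) = 1/6
  weight(U=4) = 1/6
Total weight = 1/6 + 1/6 = 1/3
P(U=2 | obs) = 1/6 / 1/3 = 1/2
P(U=4 | obs) = 1/6 / 1/3 = 1/2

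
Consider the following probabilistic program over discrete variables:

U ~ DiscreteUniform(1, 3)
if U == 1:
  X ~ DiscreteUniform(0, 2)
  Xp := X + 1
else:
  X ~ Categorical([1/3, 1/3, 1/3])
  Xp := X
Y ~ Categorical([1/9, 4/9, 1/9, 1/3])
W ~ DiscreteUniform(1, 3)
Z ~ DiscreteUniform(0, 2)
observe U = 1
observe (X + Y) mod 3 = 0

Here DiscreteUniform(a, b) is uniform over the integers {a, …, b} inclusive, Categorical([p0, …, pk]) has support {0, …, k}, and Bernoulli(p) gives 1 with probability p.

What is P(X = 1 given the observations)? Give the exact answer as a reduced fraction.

Enumerate traces; 36 have nonzero weight after conditioning:
  (U=1, X=0, Y=0, W=1, Z=0) weight 1/729
  (U=1, X=0, Y=0, W=1, Z=1) weight 1/729
  (U=1, X=0, Y=0, W=1, Z=2) weight 1/729
  (U=1, X=0, Y=0, W=2, Z=0) weight 1/729
  (U=1, X=0, Y=0, W=2, Z=1) weight 1/729
  (U=1, X=0, Y=0, W=2, Z=2) weight 1/729
  (U=1, X=0, Y=0, W=3, Z=0) weight 1/729
  (U=1, X=0, Y=0, W=3, Z=1) weight 1/729
  (U=1, X=1, Y=2, W=1, Z=0) weight 1/729
  (U=1, X=2, Y=1, W=1, Z=0) weight 4/729
  … 26 more
Group by X:
  weight(X=0) = 4/81
  weight(X=1) = 1/81
  weight(X=2) = 4/81
Total weight = 4/81 + 1/81 + 4/81 = 1/9
P(X=0 | obs) = 4/81 / 1/9 = 4/9
P(X=1 | obs) = 1/81 / 1/9 = 1/9
P(X=2 | obs) = 4/81 / 1/9 = 4/9

P(X = 1 | obs) = 1/9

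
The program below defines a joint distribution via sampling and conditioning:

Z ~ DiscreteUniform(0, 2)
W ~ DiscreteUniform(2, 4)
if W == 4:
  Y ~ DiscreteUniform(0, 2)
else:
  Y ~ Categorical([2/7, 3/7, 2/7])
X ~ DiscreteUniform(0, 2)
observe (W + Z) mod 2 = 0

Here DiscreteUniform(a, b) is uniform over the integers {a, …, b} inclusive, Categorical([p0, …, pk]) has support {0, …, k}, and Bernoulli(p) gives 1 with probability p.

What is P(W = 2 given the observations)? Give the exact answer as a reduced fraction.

Enumerate traces; 45 have nonzero weight after conditioning:
  (Z=0, W=2, Y=0, X=0) weight 2/189
  (Z=0, W=2, Y=0, X=1) weight 2/189
  (Z=0, W=2, Y=0, X=2) weight 2/189
  (Z=0, W=2, Y=1, X=0) weight 1/63
  (Z=0, W=2, Y=1, X=1) weight 1/63
  (Z=0, W=2, Y=1, X=2) weight 1/63
  (Z=0, W=2, Y=2, X=0) weight 2/189
  (Z=0, W=2, Y=2, X=1) weight 2/189
  (Z=0, W=4, Y=0, X=0) weight 1/81
  (Z=1, W=3, Y=0, X=0) weight 2/189
  … 35 more
Group by W:
  weight(W=2) = 2/9
  weight(W=3) = 1/9
  weight(W=4) = 2/9
Total weight = 2/9 + 1/9 + 2/9 = 5/9
P(W=2 | obs) = 2/9 / 5/9 = 2/5
P(W=3 | obs) = 1/9 / 5/9 = 1/5
P(W=4 | obs) = 2/9 / 5/9 = 2/5

P(W = 2 | obs) = 2/5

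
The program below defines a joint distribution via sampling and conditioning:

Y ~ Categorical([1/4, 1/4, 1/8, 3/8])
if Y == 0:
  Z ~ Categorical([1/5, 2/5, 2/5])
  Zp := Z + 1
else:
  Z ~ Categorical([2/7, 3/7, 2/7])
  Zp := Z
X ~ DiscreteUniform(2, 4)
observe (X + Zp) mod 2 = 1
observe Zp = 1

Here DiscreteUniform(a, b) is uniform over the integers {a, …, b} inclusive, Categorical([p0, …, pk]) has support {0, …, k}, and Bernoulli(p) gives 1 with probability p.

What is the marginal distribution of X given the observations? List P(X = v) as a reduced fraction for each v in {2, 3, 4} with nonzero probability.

P(X=2) = 1/2, P(X=4) = 1/2

Enumerate traces; 8 have nonzero weight after conditioning:
  (Y=0, Z=0, X=2) weight 1/60
  (Y=0, Z=0, X=4) weight 1/60
  (Y=1, Z=1, X=2) weight 1/28
  (Y=1, Z=1, X=4) weight 1/28
  (Y=2, Z=1, X=2) weight 1/56
  (Y=2, Z=1, X=4) weight 1/56
  (Y=3, Z=1, X=2) weight 3/56
  (Y=3, Z=1, X=4) weight 3/56
Group by X:
  weight(X=2) = 13/105
  weight(X=4) = 13/105
Total weight = 13/105 + 13/105 = 26/105
P(X=2 | obs) = 13/105 / 26/105 = 1/2
P(X=4 | obs) = 13/105 / 26/105 = 1/2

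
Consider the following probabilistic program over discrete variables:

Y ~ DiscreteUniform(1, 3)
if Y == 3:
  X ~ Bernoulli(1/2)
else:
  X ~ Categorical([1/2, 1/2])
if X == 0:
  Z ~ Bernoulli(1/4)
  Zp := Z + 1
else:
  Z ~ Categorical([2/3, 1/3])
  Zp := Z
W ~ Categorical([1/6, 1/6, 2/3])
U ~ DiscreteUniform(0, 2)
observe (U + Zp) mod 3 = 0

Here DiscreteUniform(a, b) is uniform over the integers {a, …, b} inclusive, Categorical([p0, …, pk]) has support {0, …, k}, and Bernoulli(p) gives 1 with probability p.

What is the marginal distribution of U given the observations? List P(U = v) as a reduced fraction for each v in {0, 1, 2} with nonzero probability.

Enumerate traces; 36 have nonzero weight after conditioning:
  (Y=1, X=0, Z=0, W=0, U=2) weight 1/144
  (Y=1, X=0, Z=0, W=1, U=2) weight 1/144
  (Y=1, X=0, Z=0, W=2, U=2) weight 1/36
  (Y=1, X=0, Z=1, W=0, U=1) weight 1/432
  (Y=1, X=0, Z=1, W=1, U=1) weight 1/432
  (Y=1, X=0, Z=1, W=2, U=1) weight 1/108
  (Y=1, X=1, Z=0, W=0, U=0) weight 1/162
  (Y=1, X=1, Z=0, W=1, U=0) weight 1/162
  … 28 more
Group by U:
  weight(U=0) = 1/9
  weight(U=1) = 1/24
  weight(U=2) = 13/72
Total weight = 1/9 + 1/24 + 13/72 = 1/3
P(U=0 | obs) = 1/9 / 1/3 = 1/3
P(U=1 | obs) = 1/24 / 1/3 = 1/8
P(U=2 | obs) = 13/72 / 1/3 = 13/24

P(U=0) = 1/3, P(U=1) = 1/8, P(U=2) = 13/24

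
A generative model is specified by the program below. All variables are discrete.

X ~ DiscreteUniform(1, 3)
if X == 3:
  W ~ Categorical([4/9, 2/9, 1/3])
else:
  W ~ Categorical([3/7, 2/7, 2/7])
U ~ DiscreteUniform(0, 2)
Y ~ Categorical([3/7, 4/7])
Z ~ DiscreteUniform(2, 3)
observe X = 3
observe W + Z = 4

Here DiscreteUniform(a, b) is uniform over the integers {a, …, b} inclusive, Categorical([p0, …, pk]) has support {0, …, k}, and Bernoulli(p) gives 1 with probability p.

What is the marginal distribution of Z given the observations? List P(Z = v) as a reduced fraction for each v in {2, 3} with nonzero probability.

P(Z=2) = 3/5, P(Z=3) = 2/5

Enumerate traces; 12 have nonzero weight after conditioning:
  (X=3, W=1, U=0, Y=0, Z=3) weight 1/189
  (X=3, W=1, U=0, Y=1, Z=3) weight 4/567
  (X=3, W=1, U=1, Y=0, Z=3) weight 1/189
  (X=3, W=1, U=1, Y=1, Z=3) weight 4/567
  (X=3, W=1, U=2, Y=0, Z=3) weight 1/189
  (X=3, W=1, U=2, Y=1, Z=3) weight 4/567
  (X=3, W=2, U=0, Y=0, Z=2) weight 1/126
  (X=3, W=2, U=0, Y=1, Z=2) weight 2/189
  … 4 more
Group by Z:
  weight(Z=2) = 1/18
  weight(Z=3) = 1/27
Total weight = 1/18 + 1/27 = 5/54
P(Z=2 | obs) = 1/18 / 5/54 = 3/5
P(Z=3 | obs) = 1/27 / 5/54 = 2/5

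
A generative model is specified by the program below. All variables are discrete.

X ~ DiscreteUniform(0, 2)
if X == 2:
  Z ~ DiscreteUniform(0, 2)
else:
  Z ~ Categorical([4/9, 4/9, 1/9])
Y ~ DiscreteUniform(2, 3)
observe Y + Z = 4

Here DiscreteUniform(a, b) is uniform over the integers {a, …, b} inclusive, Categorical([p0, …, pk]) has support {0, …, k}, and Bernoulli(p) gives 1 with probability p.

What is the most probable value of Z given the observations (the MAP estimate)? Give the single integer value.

Enumerate traces; 6 have nonzero weight after conditioning:
  (X=0, Z=1, Y=3) weight 2/27
  (X=0, Z=2, Y=2) weight 1/54
  (X=1, Z=1, Y=3) weight 2/27
  (X=1, Z=2, Y=2) weight 1/54
  (X=2, Z=1, Y=3) weight 1/18
  (X=2, Z=2, Y=2) weight 1/18
Group by Z:
  weight(Z=1) = 11/54
  weight(Z=2) = 5/54
Total weight = 11/54 + 5/54 = 8/27
P(Z=1 | obs) = 11/54 / 8/27 = 11/16
P(Z=2 | obs) = 5/54 / 8/27 = 5/16
argmax = 1

argmax_v P(Z = v | obs) = 1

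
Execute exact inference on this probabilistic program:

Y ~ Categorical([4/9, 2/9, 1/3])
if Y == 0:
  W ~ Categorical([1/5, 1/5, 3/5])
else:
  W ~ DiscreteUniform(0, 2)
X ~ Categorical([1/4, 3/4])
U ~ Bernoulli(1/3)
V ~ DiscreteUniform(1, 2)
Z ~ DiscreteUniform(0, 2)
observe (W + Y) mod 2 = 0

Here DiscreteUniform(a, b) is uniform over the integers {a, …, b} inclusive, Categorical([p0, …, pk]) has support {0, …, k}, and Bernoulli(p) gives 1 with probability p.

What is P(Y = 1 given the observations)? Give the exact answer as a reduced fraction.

P(Y = 1 | obs) = 5/44

Enumerate traces; 120 have nonzero weight after conditioning:
  (Y=0, W=0, X=0, U=0, V=1, Z=0) weight 1/405
  (Y=0, W=0, X=0, U=0, V=1, Z=1) weight 1/405
  (Y=0, W=0, X=0, U=0, V=1, Z=2) weight 1/405
  (Y=0, W=0, X=0, U=0, V=2, Z=0) weight 1/405
  (Y=0, W=0, X=0, U=0, V=2, Z=1) weight 1/405
  (Y=0, W=0, X=0, U=0, V=2, Z=2) weight 1/405
  (Y=0, W=0, X=0, U=1, V=1, Z=0) weight 1/810
  (Y=0, W=0, X=0, U=1, V=1, Z=1) weight 1/810
  (Y=1, W=1, X=0, U=0, V=1, Z=0) weight 1/486
  (Y=2, W=0, X=0, U=0, V=1, Z=0) weight 1/324
  … 110 more
Group by Y:
  weight(Y=0) = 16/45
  weight(Y=1) = 2/27
  weight(Y=2) = 2/9
Total weight = 16/45 + 2/27 + 2/9 = 88/135
P(Y=0 | obs) = 16/45 / 88/135 = 6/11
P(Y=1 | obs) = 2/27 / 88/135 = 5/44
P(Y=2 | obs) = 2/9 / 88/135 = 15/44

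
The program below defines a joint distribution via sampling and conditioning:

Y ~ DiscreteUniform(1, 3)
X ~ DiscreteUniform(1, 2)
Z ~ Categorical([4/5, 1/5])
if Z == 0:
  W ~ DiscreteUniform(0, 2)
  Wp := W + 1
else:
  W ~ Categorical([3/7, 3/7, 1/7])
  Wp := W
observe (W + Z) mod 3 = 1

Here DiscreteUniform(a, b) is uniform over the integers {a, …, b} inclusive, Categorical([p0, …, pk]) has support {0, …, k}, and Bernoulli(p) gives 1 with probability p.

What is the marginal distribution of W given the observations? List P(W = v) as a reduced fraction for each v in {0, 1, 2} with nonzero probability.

P(W=0) = 9/37, P(W=1) = 28/37

Enumerate traces; 12 have nonzero weight after conditioning:
  (Y=1, X=1, Z=0, W=1) weight 2/45
  (Y=1, X=1, Z=1, W=0) weight 1/70
  (Y=1, X=2, Z=0, W=1) weight 2/45
  (Y=1, X=2, Z=1, W=0) weight 1/70
  (Y=2, X=1, Z=0, W=1) weight 2/45
  (Y=2, X=1, Z=1, W=0) weight 1/70
  (Y=2, X=2, Z=0, W=1) weight 2/45
  (Y=2, X=2, Z=1, W=0) weight 1/70
  … 4 more
Group by W:
  weight(W=0) = 3/35
  weight(W=1) = 4/15
Total weight = 3/35 + 4/15 = 37/105
P(W=0 | obs) = 3/35 / 37/105 = 9/37
P(W=1 | obs) = 4/15 / 37/105 = 28/37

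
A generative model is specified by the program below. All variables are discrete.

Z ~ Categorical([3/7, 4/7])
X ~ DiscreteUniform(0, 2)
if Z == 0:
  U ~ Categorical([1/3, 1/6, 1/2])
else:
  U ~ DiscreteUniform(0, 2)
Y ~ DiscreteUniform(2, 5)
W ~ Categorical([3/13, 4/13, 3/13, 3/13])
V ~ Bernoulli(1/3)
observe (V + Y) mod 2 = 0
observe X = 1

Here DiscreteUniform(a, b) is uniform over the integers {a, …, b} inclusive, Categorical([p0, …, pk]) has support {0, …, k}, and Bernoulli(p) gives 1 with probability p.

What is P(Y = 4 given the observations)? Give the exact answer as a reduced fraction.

Enumerate traces; 96 have nonzero weight after conditioning:
  (Z=0, X=1, U=0, Y=2, W=0, V=0) weight 1/546
  (Z=0, X=1, U=0, Y=2, W=1, V=0) weight 2/819
  (Z=0, X=1, U=0, Y=2, W=2, V=0) weight 1/546
  (Z=0, X=1, U=0, Y=2, W=3, V=0) weight 1/546
  (Z=0, X=1, U=0, Y=3, W=0, V=1) weight 1/1092
  (Z=0, X=1, U=0, Y=3, W=1, V=1) weight 1/819
  (Z=0, X=1, U=0, Y=3, W=2, V=1) weight 1/1092
  (Z=0, X=1, U=0, Y=3, W=3, V=1) weight 1/1092
  (Z=0, X=1, U=0, Y=4, W=0, V=0) weight 1/546
  (Z=0, X=1, U=0, Y=5, W=0, V=1) weight 1/1092
  … 86 more
Group by Y:
  weight(Y=2) = 1/18
  weight(Y=3) = 1/36
  weight(Y=4) = 1/18
  weight(Y=5) = 1/36
Total weight = 1/18 + 1/36 + 1/18 + 1/36 = 1/6
P(Y=2 | obs) = 1/18 / 1/6 = 1/3
P(Y=3 | obs) = 1/36 / 1/6 = 1/6
P(Y=4 | obs) = 1/18 / 1/6 = 1/3
P(Y=5 | obs) = 1/36 / 1/6 = 1/6

P(Y = 4 | obs) = 1/3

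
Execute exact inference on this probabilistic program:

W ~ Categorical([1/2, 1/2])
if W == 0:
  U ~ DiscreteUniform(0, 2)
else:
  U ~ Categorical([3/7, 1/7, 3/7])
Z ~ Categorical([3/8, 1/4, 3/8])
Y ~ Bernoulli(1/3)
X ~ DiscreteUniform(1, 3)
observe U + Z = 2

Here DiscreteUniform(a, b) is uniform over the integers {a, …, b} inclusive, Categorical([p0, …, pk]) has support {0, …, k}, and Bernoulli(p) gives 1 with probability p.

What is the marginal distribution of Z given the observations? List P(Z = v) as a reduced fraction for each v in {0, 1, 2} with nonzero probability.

P(Z=0) = 12/29, P(Z=1) = 5/29, P(Z=2) = 12/29

Enumerate traces; 36 have nonzero weight after conditioning:
  (W=0, U=0, Z=2, Y=0, X=1) weight 1/72
  (W=0, U=0, Z=2, Y=0, X=2) weight 1/72
  (W=0, U=0, Z=2, Y=0, X=3) weight 1/72
  (W=0, U=0, Z=2, Y=1, X=1) weight 1/144
  (W=0, U=0, Z=2, Y=1, X=2) weight 1/144
  (W=0, U=0, Z=2, Y=1, X=3) weight 1/144
  (W=0, U=1, Z=1, Y=0, X=1) weight 1/108
  (W=0, U=1, Z=1, Y=0, X=2) weight 1/108
  (W=0, U=2, Z=0, Y=0, X=1) weight 1/72
  … 27 more
Group by Z:
  weight(Z=0) = 1/7
  weight(Z=1) = 5/84
  weight(Z=2) = 1/7
Total weight = 1/7 + 5/84 + 1/7 = 29/84
P(Z=0 | obs) = 1/7 / 29/84 = 12/29
P(Z=1 | obs) = 5/84 / 29/84 = 5/29
P(Z=2 | obs) = 1/7 / 29/84 = 12/29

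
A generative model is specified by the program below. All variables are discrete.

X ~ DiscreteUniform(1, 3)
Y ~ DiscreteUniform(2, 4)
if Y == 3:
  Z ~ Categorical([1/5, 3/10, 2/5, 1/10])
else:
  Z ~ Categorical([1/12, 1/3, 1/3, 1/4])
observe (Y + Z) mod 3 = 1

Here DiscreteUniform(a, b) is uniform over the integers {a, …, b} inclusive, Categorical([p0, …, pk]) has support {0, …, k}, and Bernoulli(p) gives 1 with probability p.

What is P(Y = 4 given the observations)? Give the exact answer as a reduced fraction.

Enumerate traces; 12 have nonzero weight after conditioning:
  (X=1, Y=2, Z=2) weight 1/27
  (X=1, Y=3, Z=1) weight 1/30
  (X=1, Y=4, Z=0) weight 1/108
  (X=1, Y=4, Z=3) weight 1/36
  (X=2, Y=2, Z=2) weight 1/27
  (X=2, Y=3, Z=1) weight 1/30
  (X=2, Y=4, Z=0) weight 1/108
  (X=2, Y=4, Z=3) weight 1/36
  … 4 more
Group by Y:
  weight(Y=2) = 1/9
  weight(Y=3) = 1/10
  weight(Y=4) = 1/9
Total weight = 1/9 + 1/10 + 1/9 = 29/90
P(Y=2 | obs) = 1/9 / 29/90 = 10/29
P(Y=3 | obs) = 1/10 / 29/90 = 9/29
P(Y=4 | obs) = 1/9 / 29/90 = 10/29

P(Y = 4 | obs) = 10/29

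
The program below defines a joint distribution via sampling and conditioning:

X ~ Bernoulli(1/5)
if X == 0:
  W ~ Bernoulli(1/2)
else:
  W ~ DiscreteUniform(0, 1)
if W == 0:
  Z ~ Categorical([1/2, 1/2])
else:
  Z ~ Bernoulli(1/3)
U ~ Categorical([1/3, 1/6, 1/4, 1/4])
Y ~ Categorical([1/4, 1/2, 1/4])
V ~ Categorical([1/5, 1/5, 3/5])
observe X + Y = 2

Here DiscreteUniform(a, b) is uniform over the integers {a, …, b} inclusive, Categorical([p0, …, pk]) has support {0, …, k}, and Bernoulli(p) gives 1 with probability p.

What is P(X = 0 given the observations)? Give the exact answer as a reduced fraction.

P(X = 0 | obs) = 2/3

Enumerate traces; 96 have nonzero weight after conditioning:
  (X=0, W=0, Z=0, U=0, Y=2, V=0) weight 1/300
  (X=0, W=0, Z=0, U=0, Y=2, V=1) weight 1/300
  (X=0, W=0, Z=0, U=0, Y=2, V=2) weight 1/100
  (X=0, W=0, Z=0, U=1, Y=2, V=0) weight 1/600
  (X=0, W=0, Z=0, U=1, Y=2, V=1) weight 1/600
  (X=0, W=0, Z=0, U=1, Y=2, V=2) weight 1/200
  (X=0, W=0, Z=0, U=2, Y=2, V=0) weight 1/400
  (X=0, W=0, Z=0, U=2, Y=2, V=1) weight 1/400
  (X=1, W=0, Z=0, U=0, Y=1, V=0) weight 1/600
  … 87 more
Group by X:
  weight(X=0) = 1/5
  weight(X=1) = 1/10
Total weight = 1/5 + 1/10 = 3/10
P(X=0 | obs) = 1/5 / 3/10 = 2/3
P(X=1 | obs) = 1/10 / 3/10 = 1/3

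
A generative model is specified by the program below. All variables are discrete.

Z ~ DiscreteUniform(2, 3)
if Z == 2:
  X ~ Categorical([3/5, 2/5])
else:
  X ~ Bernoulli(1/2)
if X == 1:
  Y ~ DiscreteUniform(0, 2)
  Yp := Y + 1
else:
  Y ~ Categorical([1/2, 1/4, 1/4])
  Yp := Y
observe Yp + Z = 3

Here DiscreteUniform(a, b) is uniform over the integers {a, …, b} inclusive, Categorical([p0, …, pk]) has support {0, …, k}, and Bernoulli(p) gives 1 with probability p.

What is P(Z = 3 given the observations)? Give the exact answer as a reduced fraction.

Enumerate traces; 3 have nonzero weight after conditioning:
  (Z=2, X=0, Y=1) weight 3/40
  (Z=2, X=1, Y=0) weight 1/15
  (Z=3, X=0, Y=0) weight 1/8
Group by Z:
  weight(Z=2) = 17/120
  weight(Z=3) = 1/8
Total weight = 17/120 + 1/8 = 4/15
P(Z=2 | obs) = 17/120 / 4/15 = 17/32
P(Z=3 | obs) = 1/8 / 4/15 = 15/32

P(Z = 3 | obs) = 15/32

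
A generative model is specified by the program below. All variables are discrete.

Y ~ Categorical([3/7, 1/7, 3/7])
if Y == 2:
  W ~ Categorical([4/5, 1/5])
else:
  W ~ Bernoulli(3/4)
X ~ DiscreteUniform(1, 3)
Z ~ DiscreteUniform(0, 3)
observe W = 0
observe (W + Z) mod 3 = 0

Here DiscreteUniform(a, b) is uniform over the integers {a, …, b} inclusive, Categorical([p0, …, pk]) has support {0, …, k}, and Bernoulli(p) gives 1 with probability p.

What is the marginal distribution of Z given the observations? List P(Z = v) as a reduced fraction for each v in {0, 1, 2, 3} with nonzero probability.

Enumerate traces; 18 have nonzero weight after conditioning:
  (Y=0, W=0, X=1, Z=0) weight 1/112
  (Y=0, W=0, X=1, Z=3) weight 1/112
  (Y=0, W=0, X=2, Z=0) weight 1/112
  (Y=0, W=0, X=2, Z=3) weight 1/112
  (Y=0, W=0, X=3, Z=0) weight 1/112
  (Y=0, W=0, X=3, Z=3) weight 1/112
  (Y=1, W=0, X=1, Z=0) weight 1/336
  (Y=1, W=0, X=1, Z=3) weight 1/336
  … 10 more
Group by Z:
  weight(Z=0) = 17/140
  weight(Z=3) = 17/140
Total weight = 17/140 + 17/140 = 17/70
P(Z=0 | obs) = 17/140 / 17/70 = 1/2
P(Z=3 | obs) = 17/140 / 17/70 = 1/2

P(Z=0) = 1/2, P(Z=3) = 1/2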